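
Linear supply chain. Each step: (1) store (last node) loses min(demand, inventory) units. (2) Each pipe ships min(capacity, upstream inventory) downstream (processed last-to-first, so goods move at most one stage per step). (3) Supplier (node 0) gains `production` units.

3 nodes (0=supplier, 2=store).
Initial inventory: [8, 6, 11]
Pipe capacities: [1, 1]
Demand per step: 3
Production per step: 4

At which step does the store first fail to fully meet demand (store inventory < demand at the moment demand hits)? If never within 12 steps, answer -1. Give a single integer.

Step 1: demand=3,sold=3 ship[1->2]=1 ship[0->1]=1 prod=4 -> [11 6 9]
Step 2: demand=3,sold=3 ship[1->2]=1 ship[0->1]=1 prod=4 -> [14 6 7]
Step 3: demand=3,sold=3 ship[1->2]=1 ship[0->1]=1 prod=4 -> [17 6 5]
Step 4: demand=3,sold=3 ship[1->2]=1 ship[0->1]=1 prod=4 -> [20 6 3]
Step 5: demand=3,sold=3 ship[1->2]=1 ship[0->1]=1 prod=4 -> [23 6 1]
Step 6: demand=3,sold=1 ship[1->2]=1 ship[0->1]=1 prod=4 -> [26 6 1]
Step 7: demand=3,sold=1 ship[1->2]=1 ship[0->1]=1 prod=4 -> [29 6 1]
Step 8: demand=3,sold=1 ship[1->2]=1 ship[0->1]=1 prod=4 -> [32 6 1]
Step 9: demand=3,sold=1 ship[1->2]=1 ship[0->1]=1 prod=4 -> [35 6 1]
Step 10: demand=3,sold=1 ship[1->2]=1 ship[0->1]=1 prod=4 -> [38 6 1]
Step 11: demand=3,sold=1 ship[1->2]=1 ship[0->1]=1 prod=4 -> [41 6 1]
Step 12: demand=3,sold=1 ship[1->2]=1 ship[0->1]=1 prod=4 -> [44 6 1]
First stockout at step 6

6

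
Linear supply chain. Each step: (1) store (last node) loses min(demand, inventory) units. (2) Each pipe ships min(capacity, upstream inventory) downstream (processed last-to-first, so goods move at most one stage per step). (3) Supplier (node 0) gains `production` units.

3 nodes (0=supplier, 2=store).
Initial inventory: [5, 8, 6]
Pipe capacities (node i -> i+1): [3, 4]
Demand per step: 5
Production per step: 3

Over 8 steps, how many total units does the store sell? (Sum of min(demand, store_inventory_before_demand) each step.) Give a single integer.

Answer: 32

Derivation:
Step 1: sold=5 (running total=5) -> [5 7 5]
Step 2: sold=5 (running total=10) -> [5 6 4]
Step 3: sold=4 (running total=14) -> [5 5 4]
Step 4: sold=4 (running total=18) -> [5 4 4]
Step 5: sold=4 (running total=22) -> [5 3 4]
Step 6: sold=4 (running total=26) -> [5 3 3]
Step 7: sold=3 (running total=29) -> [5 3 3]
Step 8: sold=3 (running total=32) -> [5 3 3]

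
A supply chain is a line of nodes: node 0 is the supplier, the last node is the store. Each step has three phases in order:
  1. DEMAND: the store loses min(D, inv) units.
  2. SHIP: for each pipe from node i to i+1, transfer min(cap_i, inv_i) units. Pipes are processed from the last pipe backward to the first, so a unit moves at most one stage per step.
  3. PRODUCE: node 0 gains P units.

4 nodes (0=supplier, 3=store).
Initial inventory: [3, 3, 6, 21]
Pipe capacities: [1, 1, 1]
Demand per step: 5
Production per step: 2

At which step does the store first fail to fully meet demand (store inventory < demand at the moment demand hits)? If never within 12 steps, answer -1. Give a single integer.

Step 1: demand=5,sold=5 ship[2->3]=1 ship[1->2]=1 ship[0->1]=1 prod=2 -> [4 3 6 17]
Step 2: demand=5,sold=5 ship[2->3]=1 ship[1->2]=1 ship[0->1]=1 prod=2 -> [5 3 6 13]
Step 3: demand=5,sold=5 ship[2->3]=1 ship[1->2]=1 ship[0->1]=1 prod=2 -> [6 3 6 9]
Step 4: demand=5,sold=5 ship[2->3]=1 ship[1->2]=1 ship[0->1]=1 prod=2 -> [7 3 6 5]
Step 5: demand=5,sold=5 ship[2->3]=1 ship[1->2]=1 ship[0->1]=1 prod=2 -> [8 3 6 1]
Step 6: demand=5,sold=1 ship[2->3]=1 ship[1->2]=1 ship[0->1]=1 prod=2 -> [9 3 6 1]
Step 7: demand=5,sold=1 ship[2->3]=1 ship[1->2]=1 ship[0->1]=1 prod=2 -> [10 3 6 1]
Step 8: demand=5,sold=1 ship[2->3]=1 ship[1->2]=1 ship[0->1]=1 prod=2 -> [11 3 6 1]
Step 9: demand=5,sold=1 ship[2->3]=1 ship[1->2]=1 ship[0->1]=1 prod=2 -> [12 3 6 1]
Step 10: demand=5,sold=1 ship[2->3]=1 ship[1->2]=1 ship[0->1]=1 prod=2 -> [13 3 6 1]
Step 11: demand=5,sold=1 ship[2->3]=1 ship[1->2]=1 ship[0->1]=1 prod=2 -> [14 3 6 1]
Step 12: demand=5,sold=1 ship[2->3]=1 ship[1->2]=1 ship[0->1]=1 prod=2 -> [15 3 6 1]
First stockout at step 6

6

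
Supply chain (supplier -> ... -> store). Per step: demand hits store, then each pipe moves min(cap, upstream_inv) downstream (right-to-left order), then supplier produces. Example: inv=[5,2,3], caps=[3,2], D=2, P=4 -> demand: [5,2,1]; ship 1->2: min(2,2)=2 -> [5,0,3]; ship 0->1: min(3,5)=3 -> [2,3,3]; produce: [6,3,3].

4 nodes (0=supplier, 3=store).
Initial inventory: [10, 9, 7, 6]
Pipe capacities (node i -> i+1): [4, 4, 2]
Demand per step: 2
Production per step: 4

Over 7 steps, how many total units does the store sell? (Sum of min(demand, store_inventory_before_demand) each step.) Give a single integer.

Step 1: sold=2 (running total=2) -> [10 9 9 6]
Step 2: sold=2 (running total=4) -> [10 9 11 6]
Step 3: sold=2 (running total=6) -> [10 9 13 6]
Step 4: sold=2 (running total=8) -> [10 9 15 6]
Step 5: sold=2 (running total=10) -> [10 9 17 6]
Step 6: sold=2 (running total=12) -> [10 9 19 6]
Step 7: sold=2 (running total=14) -> [10 9 21 6]

Answer: 14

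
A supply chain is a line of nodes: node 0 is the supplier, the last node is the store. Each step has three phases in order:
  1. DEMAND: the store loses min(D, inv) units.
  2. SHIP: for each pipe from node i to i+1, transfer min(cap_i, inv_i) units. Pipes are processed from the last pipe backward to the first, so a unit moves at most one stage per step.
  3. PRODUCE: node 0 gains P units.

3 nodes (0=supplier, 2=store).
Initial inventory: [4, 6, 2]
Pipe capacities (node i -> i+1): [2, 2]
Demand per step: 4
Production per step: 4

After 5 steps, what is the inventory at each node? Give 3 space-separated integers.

Step 1: demand=4,sold=2 ship[1->2]=2 ship[0->1]=2 prod=4 -> inv=[6 6 2]
Step 2: demand=4,sold=2 ship[1->2]=2 ship[0->1]=2 prod=4 -> inv=[8 6 2]
Step 3: demand=4,sold=2 ship[1->2]=2 ship[0->1]=2 prod=4 -> inv=[10 6 2]
Step 4: demand=4,sold=2 ship[1->2]=2 ship[0->1]=2 prod=4 -> inv=[12 6 2]
Step 5: demand=4,sold=2 ship[1->2]=2 ship[0->1]=2 prod=4 -> inv=[14 6 2]

14 6 2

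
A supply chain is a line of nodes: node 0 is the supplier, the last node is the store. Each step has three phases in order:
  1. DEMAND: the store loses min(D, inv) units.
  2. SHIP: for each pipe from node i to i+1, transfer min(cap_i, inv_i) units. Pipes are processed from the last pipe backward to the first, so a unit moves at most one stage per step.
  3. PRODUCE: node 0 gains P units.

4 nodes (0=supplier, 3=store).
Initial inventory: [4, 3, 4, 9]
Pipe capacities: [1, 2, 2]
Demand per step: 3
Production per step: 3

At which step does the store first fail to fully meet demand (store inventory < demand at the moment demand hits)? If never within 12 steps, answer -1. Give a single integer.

Step 1: demand=3,sold=3 ship[2->3]=2 ship[1->2]=2 ship[0->1]=1 prod=3 -> [6 2 4 8]
Step 2: demand=3,sold=3 ship[2->3]=2 ship[1->2]=2 ship[0->1]=1 prod=3 -> [8 1 4 7]
Step 3: demand=3,sold=3 ship[2->3]=2 ship[1->2]=1 ship[0->1]=1 prod=3 -> [10 1 3 6]
Step 4: demand=3,sold=3 ship[2->3]=2 ship[1->2]=1 ship[0->1]=1 prod=3 -> [12 1 2 5]
Step 5: demand=3,sold=3 ship[2->3]=2 ship[1->2]=1 ship[0->1]=1 prod=3 -> [14 1 1 4]
Step 6: demand=3,sold=3 ship[2->3]=1 ship[1->2]=1 ship[0->1]=1 prod=3 -> [16 1 1 2]
Step 7: demand=3,sold=2 ship[2->3]=1 ship[1->2]=1 ship[0->1]=1 prod=3 -> [18 1 1 1]
Step 8: demand=3,sold=1 ship[2->3]=1 ship[1->2]=1 ship[0->1]=1 prod=3 -> [20 1 1 1]
Step 9: demand=3,sold=1 ship[2->3]=1 ship[1->2]=1 ship[0->1]=1 prod=3 -> [22 1 1 1]
Step 10: demand=3,sold=1 ship[2->3]=1 ship[1->2]=1 ship[0->1]=1 prod=3 -> [24 1 1 1]
Step 11: demand=3,sold=1 ship[2->3]=1 ship[1->2]=1 ship[0->1]=1 prod=3 -> [26 1 1 1]
Step 12: demand=3,sold=1 ship[2->3]=1 ship[1->2]=1 ship[0->1]=1 prod=3 -> [28 1 1 1]
First stockout at step 7

7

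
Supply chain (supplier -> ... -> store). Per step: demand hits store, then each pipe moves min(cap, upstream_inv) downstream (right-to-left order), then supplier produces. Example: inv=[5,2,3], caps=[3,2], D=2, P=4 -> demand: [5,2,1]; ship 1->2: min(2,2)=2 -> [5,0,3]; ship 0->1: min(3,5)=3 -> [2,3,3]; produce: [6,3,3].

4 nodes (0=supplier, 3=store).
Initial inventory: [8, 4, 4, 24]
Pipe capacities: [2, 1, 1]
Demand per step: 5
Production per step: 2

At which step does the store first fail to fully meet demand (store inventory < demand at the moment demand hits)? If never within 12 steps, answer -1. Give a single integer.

Step 1: demand=5,sold=5 ship[2->3]=1 ship[1->2]=1 ship[0->1]=2 prod=2 -> [8 5 4 20]
Step 2: demand=5,sold=5 ship[2->3]=1 ship[1->2]=1 ship[0->1]=2 prod=2 -> [8 6 4 16]
Step 3: demand=5,sold=5 ship[2->3]=1 ship[1->2]=1 ship[0->1]=2 prod=2 -> [8 7 4 12]
Step 4: demand=5,sold=5 ship[2->3]=1 ship[1->2]=1 ship[0->1]=2 prod=2 -> [8 8 4 8]
Step 5: demand=5,sold=5 ship[2->3]=1 ship[1->2]=1 ship[0->1]=2 prod=2 -> [8 9 4 4]
Step 6: demand=5,sold=4 ship[2->3]=1 ship[1->2]=1 ship[0->1]=2 prod=2 -> [8 10 4 1]
Step 7: demand=5,sold=1 ship[2->3]=1 ship[1->2]=1 ship[0->1]=2 prod=2 -> [8 11 4 1]
Step 8: demand=5,sold=1 ship[2->3]=1 ship[1->2]=1 ship[0->1]=2 prod=2 -> [8 12 4 1]
Step 9: demand=5,sold=1 ship[2->3]=1 ship[1->2]=1 ship[0->1]=2 prod=2 -> [8 13 4 1]
Step 10: demand=5,sold=1 ship[2->3]=1 ship[1->2]=1 ship[0->1]=2 prod=2 -> [8 14 4 1]
Step 11: demand=5,sold=1 ship[2->3]=1 ship[1->2]=1 ship[0->1]=2 prod=2 -> [8 15 4 1]
Step 12: demand=5,sold=1 ship[2->3]=1 ship[1->2]=1 ship[0->1]=2 prod=2 -> [8 16 4 1]
First stockout at step 6

6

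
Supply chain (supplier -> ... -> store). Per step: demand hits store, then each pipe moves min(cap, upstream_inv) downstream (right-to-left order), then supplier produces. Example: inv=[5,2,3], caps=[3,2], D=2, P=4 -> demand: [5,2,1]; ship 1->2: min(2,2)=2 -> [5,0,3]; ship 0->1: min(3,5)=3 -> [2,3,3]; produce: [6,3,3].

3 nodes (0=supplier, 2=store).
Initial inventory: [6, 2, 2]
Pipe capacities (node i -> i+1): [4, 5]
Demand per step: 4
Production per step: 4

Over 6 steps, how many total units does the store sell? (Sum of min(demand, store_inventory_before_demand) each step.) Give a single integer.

Step 1: sold=2 (running total=2) -> [6 4 2]
Step 2: sold=2 (running total=4) -> [6 4 4]
Step 3: sold=4 (running total=8) -> [6 4 4]
Step 4: sold=4 (running total=12) -> [6 4 4]
Step 5: sold=4 (running total=16) -> [6 4 4]
Step 6: sold=4 (running total=20) -> [6 4 4]

Answer: 20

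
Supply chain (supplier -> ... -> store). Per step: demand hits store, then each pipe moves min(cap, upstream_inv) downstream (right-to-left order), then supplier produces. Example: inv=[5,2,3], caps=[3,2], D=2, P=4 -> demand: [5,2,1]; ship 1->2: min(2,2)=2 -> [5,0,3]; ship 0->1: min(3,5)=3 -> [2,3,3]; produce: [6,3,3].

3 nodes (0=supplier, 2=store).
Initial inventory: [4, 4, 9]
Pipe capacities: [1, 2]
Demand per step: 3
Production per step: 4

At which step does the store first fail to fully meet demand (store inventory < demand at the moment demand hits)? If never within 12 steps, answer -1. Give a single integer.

Step 1: demand=3,sold=3 ship[1->2]=2 ship[0->1]=1 prod=4 -> [7 3 8]
Step 2: demand=3,sold=3 ship[1->2]=2 ship[0->1]=1 prod=4 -> [10 2 7]
Step 3: demand=3,sold=3 ship[1->2]=2 ship[0->1]=1 prod=4 -> [13 1 6]
Step 4: demand=3,sold=3 ship[1->2]=1 ship[0->1]=1 prod=4 -> [16 1 4]
Step 5: demand=3,sold=3 ship[1->2]=1 ship[0->1]=1 prod=4 -> [19 1 2]
Step 6: demand=3,sold=2 ship[1->2]=1 ship[0->1]=1 prod=4 -> [22 1 1]
Step 7: demand=3,sold=1 ship[1->2]=1 ship[0->1]=1 prod=4 -> [25 1 1]
Step 8: demand=3,sold=1 ship[1->2]=1 ship[0->1]=1 prod=4 -> [28 1 1]
Step 9: demand=3,sold=1 ship[1->2]=1 ship[0->1]=1 prod=4 -> [31 1 1]
Step 10: demand=3,sold=1 ship[1->2]=1 ship[0->1]=1 prod=4 -> [34 1 1]
Step 11: demand=3,sold=1 ship[1->2]=1 ship[0->1]=1 prod=4 -> [37 1 1]
Step 12: demand=3,sold=1 ship[1->2]=1 ship[0->1]=1 prod=4 -> [40 1 1]
First stockout at step 6

6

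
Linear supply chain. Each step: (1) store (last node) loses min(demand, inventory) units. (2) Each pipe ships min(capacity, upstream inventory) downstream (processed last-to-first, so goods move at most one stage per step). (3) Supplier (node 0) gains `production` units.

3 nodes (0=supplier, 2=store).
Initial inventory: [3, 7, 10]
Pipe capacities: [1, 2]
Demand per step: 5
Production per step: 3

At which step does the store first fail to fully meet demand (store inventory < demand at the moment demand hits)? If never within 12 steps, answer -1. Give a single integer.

Step 1: demand=5,sold=5 ship[1->2]=2 ship[0->1]=1 prod=3 -> [5 6 7]
Step 2: demand=5,sold=5 ship[1->2]=2 ship[0->1]=1 prod=3 -> [7 5 4]
Step 3: demand=5,sold=4 ship[1->2]=2 ship[0->1]=1 prod=3 -> [9 4 2]
Step 4: demand=5,sold=2 ship[1->2]=2 ship[0->1]=1 prod=3 -> [11 3 2]
Step 5: demand=5,sold=2 ship[1->2]=2 ship[0->1]=1 prod=3 -> [13 2 2]
Step 6: demand=5,sold=2 ship[1->2]=2 ship[0->1]=1 prod=3 -> [15 1 2]
Step 7: demand=5,sold=2 ship[1->2]=1 ship[0->1]=1 prod=3 -> [17 1 1]
Step 8: demand=5,sold=1 ship[1->2]=1 ship[0->1]=1 prod=3 -> [19 1 1]
Step 9: demand=5,sold=1 ship[1->2]=1 ship[0->1]=1 prod=3 -> [21 1 1]
Step 10: demand=5,sold=1 ship[1->2]=1 ship[0->1]=1 prod=3 -> [23 1 1]
Step 11: demand=5,sold=1 ship[1->2]=1 ship[0->1]=1 prod=3 -> [25 1 1]
Step 12: demand=5,sold=1 ship[1->2]=1 ship[0->1]=1 prod=3 -> [27 1 1]
First stockout at step 3

3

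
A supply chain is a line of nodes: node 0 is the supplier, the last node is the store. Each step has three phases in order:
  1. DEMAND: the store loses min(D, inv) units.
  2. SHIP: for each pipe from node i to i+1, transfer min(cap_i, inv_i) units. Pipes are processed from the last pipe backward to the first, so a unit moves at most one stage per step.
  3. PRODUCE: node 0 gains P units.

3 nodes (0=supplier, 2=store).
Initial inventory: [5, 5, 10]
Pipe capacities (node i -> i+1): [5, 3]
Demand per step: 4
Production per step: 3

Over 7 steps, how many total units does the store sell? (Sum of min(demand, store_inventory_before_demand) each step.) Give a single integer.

Step 1: sold=4 (running total=4) -> [3 7 9]
Step 2: sold=4 (running total=8) -> [3 7 8]
Step 3: sold=4 (running total=12) -> [3 7 7]
Step 4: sold=4 (running total=16) -> [3 7 6]
Step 5: sold=4 (running total=20) -> [3 7 5]
Step 6: sold=4 (running total=24) -> [3 7 4]
Step 7: sold=4 (running total=28) -> [3 7 3]

Answer: 28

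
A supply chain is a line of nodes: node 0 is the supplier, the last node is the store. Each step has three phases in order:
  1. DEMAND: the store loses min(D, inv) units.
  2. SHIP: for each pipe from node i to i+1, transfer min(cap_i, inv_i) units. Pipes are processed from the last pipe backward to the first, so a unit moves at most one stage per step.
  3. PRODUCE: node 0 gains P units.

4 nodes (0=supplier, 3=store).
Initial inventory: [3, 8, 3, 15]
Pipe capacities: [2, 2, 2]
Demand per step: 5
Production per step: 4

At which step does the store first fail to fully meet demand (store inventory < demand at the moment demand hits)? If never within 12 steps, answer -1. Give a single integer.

Step 1: demand=5,sold=5 ship[2->3]=2 ship[1->2]=2 ship[0->1]=2 prod=4 -> [5 8 3 12]
Step 2: demand=5,sold=5 ship[2->3]=2 ship[1->2]=2 ship[0->1]=2 prod=4 -> [7 8 3 9]
Step 3: demand=5,sold=5 ship[2->3]=2 ship[1->2]=2 ship[0->1]=2 prod=4 -> [9 8 3 6]
Step 4: demand=5,sold=5 ship[2->3]=2 ship[1->2]=2 ship[0->1]=2 prod=4 -> [11 8 3 3]
Step 5: demand=5,sold=3 ship[2->3]=2 ship[1->2]=2 ship[0->1]=2 prod=4 -> [13 8 3 2]
Step 6: demand=5,sold=2 ship[2->3]=2 ship[1->2]=2 ship[0->1]=2 prod=4 -> [15 8 3 2]
Step 7: demand=5,sold=2 ship[2->3]=2 ship[1->2]=2 ship[0->1]=2 prod=4 -> [17 8 3 2]
Step 8: demand=5,sold=2 ship[2->3]=2 ship[1->2]=2 ship[0->1]=2 prod=4 -> [19 8 3 2]
Step 9: demand=5,sold=2 ship[2->3]=2 ship[1->2]=2 ship[0->1]=2 prod=4 -> [21 8 3 2]
Step 10: demand=5,sold=2 ship[2->3]=2 ship[1->2]=2 ship[0->1]=2 prod=4 -> [23 8 3 2]
Step 11: demand=5,sold=2 ship[2->3]=2 ship[1->2]=2 ship[0->1]=2 prod=4 -> [25 8 3 2]
Step 12: demand=5,sold=2 ship[2->3]=2 ship[1->2]=2 ship[0->1]=2 prod=4 -> [27 8 3 2]
First stockout at step 5

5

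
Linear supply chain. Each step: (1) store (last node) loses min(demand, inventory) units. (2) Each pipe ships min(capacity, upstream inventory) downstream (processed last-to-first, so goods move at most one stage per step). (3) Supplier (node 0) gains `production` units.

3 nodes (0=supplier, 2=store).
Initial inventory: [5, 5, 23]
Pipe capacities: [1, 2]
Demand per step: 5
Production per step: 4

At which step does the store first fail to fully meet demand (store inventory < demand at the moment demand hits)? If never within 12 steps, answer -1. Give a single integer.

Step 1: demand=5,sold=5 ship[1->2]=2 ship[0->1]=1 prod=4 -> [8 4 20]
Step 2: demand=5,sold=5 ship[1->2]=2 ship[0->1]=1 prod=4 -> [11 3 17]
Step 3: demand=5,sold=5 ship[1->2]=2 ship[0->1]=1 prod=4 -> [14 2 14]
Step 4: demand=5,sold=5 ship[1->2]=2 ship[0->1]=1 prod=4 -> [17 1 11]
Step 5: demand=5,sold=5 ship[1->2]=1 ship[0->1]=1 prod=4 -> [20 1 7]
Step 6: demand=5,sold=5 ship[1->2]=1 ship[0->1]=1 prod=4 -> [23 1 3]
Step 7: demand=5,sold=3 ship[1->2]=1 ship[0->1]=1 prod=4 -> [26 1 1]
Step 8: demand=5,sold=1 ship[1->2]=1 ship[0->1]=1 prod=4 -> [29 1 1]
Step 9: demand=5,sold=1 ship[1->2]=1 ship[0->1]=1 prod=4 -> [32 1 1]
Step 10: demand=5,sold=1 ship[1->2]=1 ship[0->1]=1 prod=4 -> [35 1 1]
Step 11: demand=5,sold=1 ship[1->2]=1 ship[0->1]=1 prod=4 -> [38 1 1]
Step 12: demand=5,sold=1 ship[1->2]=1 ship[0->1]=1 prod=4 -> [41 1 1]
First stockout at step 7

7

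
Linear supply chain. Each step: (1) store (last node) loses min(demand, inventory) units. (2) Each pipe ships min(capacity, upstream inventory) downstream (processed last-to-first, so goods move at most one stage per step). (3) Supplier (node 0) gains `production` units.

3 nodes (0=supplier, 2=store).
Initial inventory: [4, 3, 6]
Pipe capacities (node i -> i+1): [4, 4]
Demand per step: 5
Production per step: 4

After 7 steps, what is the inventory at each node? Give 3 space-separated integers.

Step 1: demand=5,sold=5 ship[1->2]=3 ship[0->1]=4 prod=4 -> inv=[4 4 4]
Step 2: demand=5,sold=4 ship[1->2]=4 ship[0->1]=4 prod=4 -> inv=[4 4 4]
Step 3: demand=5,sold=4 ship[1->2]=4 ship[0->1]=4 prod=4 -> inv=[4 4 4]
Step 4: demand=5,sold=4 ship[1->2]=4 ship[0->1]=4 prod=4 -> inv=[4 4 4]
Step 5: demand=5,sold=4 ship[1->2]=4 ship[0->1]=4 prod=4 -> inv=[4 4 4]
Step 6: demand=5,sold=4 ship[1->2]=4 ship[0->1]=4 prod=4 -> inv=[4 4 4]
Step 7: demand=5,sold=4 ship[1->2]=4 ship[0->1]=4 prod=4 -> inv=[4 4 4]

4 4 4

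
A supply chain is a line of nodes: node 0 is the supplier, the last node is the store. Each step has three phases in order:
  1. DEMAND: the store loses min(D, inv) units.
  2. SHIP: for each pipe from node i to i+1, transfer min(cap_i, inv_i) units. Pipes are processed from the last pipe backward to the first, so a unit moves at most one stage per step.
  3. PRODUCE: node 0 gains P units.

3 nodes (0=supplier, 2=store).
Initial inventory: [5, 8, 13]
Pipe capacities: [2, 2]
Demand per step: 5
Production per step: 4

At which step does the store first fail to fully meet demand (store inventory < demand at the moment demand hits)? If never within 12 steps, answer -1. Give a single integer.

Step 1: demand=5,sold=5 ship[1->2]=2 ship[0->1]=2 prod=4 -> [7 8 10]
Step 2: demand=5,sold=5 ship[1->2]=2 ship[0->1]=2 prod=4 -> [9 8 7]
Step 3: demand=5,sold=5 ship[1->2]=2 ship[0->1]=2 prod=4 -> [11 8 4]
Step 4: demand=5,sold=4 ship[1->2]=2 ship[0->1]=2 prod=4 -> [13 8 2]
Step 5: demand=5,sold=2 ship[1->2]=2 ship[0->1]=2 prod=4 -> [15 8 2]
Step 6: demand=5,sold=2 ship[1->2]=2 ship[0->1]=2 prod=4 -> [17 8 2]
Step 7: demand=5,sold=2 ship[1->2]=2 ship[0->1]=2 prod=4 -> [19 8 2]
Step 8: demand=5,sold=2 ship[1->2]=2 ship[0->1]=2 prod=4 -> [21 8 2]
Step 9: demand=5,sold=2 ship[1->2]=2 ship[0->1]=2 prod=4 -> [23 8 2]
Step 10: demand=5,sold=2 ship[1->2]=2 ship[0->1]=2 prod=4 -> [25 8 2]
Step 11: demand=5,sold=2 ship[1->2]=2 ship[0->1]=2 prod=4 -> [27 8 2]
Step 12: demand=5,sold=2 ship[1->2]=2 ship[0->1]=2 prod=4 -> [29 8 2]
First stockout at step 4

4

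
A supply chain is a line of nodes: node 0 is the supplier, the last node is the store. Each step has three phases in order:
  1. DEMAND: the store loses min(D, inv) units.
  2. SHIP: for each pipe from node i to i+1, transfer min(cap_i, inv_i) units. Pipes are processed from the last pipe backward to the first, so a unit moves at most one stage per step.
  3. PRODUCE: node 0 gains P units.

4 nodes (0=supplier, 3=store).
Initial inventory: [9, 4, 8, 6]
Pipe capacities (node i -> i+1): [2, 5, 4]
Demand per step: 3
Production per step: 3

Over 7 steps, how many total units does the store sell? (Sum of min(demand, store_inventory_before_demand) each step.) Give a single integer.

Answer: 21

Derivation:
Step 1: sold=3 (running total=3) -> [10 2 8 7]
Step 2: sold=3 (running total=6) -> [11 2 6 8]
Step 3: sold=3 (running total=9) -> [12 2 4 9]
Step 4: sold=3 (running total=12) -> [13 2 2 10]
Step 5: sold=3 (running total=15) -> [14 2 2 9]
Step 6: sold=3 (running total=18) -> [15 2 2 8]
Step 7: sold=3 (running total=21) -> [16 2 2 7]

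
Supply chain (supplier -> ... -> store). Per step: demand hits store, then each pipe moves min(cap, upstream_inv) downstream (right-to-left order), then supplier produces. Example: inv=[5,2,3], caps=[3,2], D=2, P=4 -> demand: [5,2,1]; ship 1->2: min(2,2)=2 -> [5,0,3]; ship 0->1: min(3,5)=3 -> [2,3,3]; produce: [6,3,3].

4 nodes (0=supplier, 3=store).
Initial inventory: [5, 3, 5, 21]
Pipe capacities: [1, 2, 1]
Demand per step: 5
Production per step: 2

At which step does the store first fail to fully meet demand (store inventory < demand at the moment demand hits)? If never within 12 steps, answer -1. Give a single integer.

Step 1: demand=5,sold=5 ship[2->3]=1 ship[1->2]=2 ship[0->1]=1 prod=2 -> [6 2 6 17]
Step 2: demand=5,sold=5 ship[2->3]=1 ship[1->2]=2 ship[0->1]=1 prod=2 -> [7 1 7 13]
Step 3: demand=5,sold=5 ship[2->3]=1 ship[1->2]=1 ship[0->1]=1 prod=2 -> [8 1 7 9]
Step 4: demand=5,sold=5 ship[2->3]=1 ship[1->2]=1 ship[0->1]=1 prod=2 -> [9 1 7 5]
Step 5: demand=5,sold=5 ship[2->3]=1 ship[1->2]=1 ship[0->1]=1 prod=2 -> [10 1 7 1]
Step 6: demand=5,sold=1 ship[2->3]=1 ship[1->2]=1 ship[0->1]=1 prod=2 -> [11 1 7 1]
Step 7: demand=5,sold=1 ship[2->3]=1 ship[1->2]=1 ship[0->1]=1 prod=2 -> [12 1 7 1]
Step 8: demand=5,sold=1 ship[2->3]=1 ship[1->2]=1 ship[0->1]=1 prod=2 -> [13 1 7 1]
Step 9: demand=5,sold=1 ship[2->3]=1 ship[1->2]=1 ship[0->1]=1 prod=2 -> [14 1 7 1]
Step 10: demand=5,sold=1 ship[2->3]=1 ship[1->2]=1 ship[0->1]=1 prod=2 -> [15 1 7 1]
Step 11: demand=5,sold=1 ship[2->3]=1 ship[1->2]=1 ship[0->1]=1 prod=2 -> [16 1 7 1]
Step 12: demand=5,sold=1 ship[2->3]=1 ship[1->2]=1 ship[0->1]=1 prod=2 -> [17 1 7 1]
First stockout at step 6

6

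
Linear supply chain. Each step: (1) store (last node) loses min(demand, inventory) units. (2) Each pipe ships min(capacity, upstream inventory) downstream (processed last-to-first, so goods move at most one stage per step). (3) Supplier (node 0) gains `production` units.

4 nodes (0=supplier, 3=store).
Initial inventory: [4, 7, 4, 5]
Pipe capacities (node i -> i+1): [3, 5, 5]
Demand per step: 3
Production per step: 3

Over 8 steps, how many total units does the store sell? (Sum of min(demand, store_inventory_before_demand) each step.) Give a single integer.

Answer: 24

Derivation:
Step 1: sold=3 (running total=3) -> [4 5 5 6]
Step 2: sold=3 (running total=6) -> [4 3 5 8]
Step 3: sold=3 (running total=9) -> [4 3 3 10]
Step 4: sold=3 (running total=12) -> [4 3 3 10]
Step 5: sold=3 (running total=15) -> [4 3 3 10]
Step 6: sold=3 (running total=18) -> [4 3 3 10]
Step 7: sold=3 (running total=21) -> [4 3 3 10]
Step 8: sold=3 (running total=24) -> [4 3 3 10]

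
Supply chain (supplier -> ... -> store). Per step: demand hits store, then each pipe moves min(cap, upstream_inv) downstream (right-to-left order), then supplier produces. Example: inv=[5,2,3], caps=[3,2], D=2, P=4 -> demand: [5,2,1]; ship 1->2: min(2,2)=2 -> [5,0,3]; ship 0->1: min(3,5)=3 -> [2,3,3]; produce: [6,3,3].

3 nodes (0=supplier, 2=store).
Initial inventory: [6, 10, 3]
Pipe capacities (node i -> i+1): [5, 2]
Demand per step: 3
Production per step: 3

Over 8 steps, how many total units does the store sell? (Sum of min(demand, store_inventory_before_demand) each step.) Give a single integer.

Answer: 17

Derivation:
Step 1: sold=3 (running total=3) -> [4 13 2]
Step 2: sold=2 (running total=5) -> [3 15 2]
Step 3: sold=2 (running total=7) -> [3 16 2]
Step 4: sold=2 (running total=9) -> [3 17 2]
Step 5: sold=2 (running total=11) -> [3 18 2]
Step 6: sold=2 (running total=13) -> [3 19 2]
Step 7: sold=2 (running total=15) -> [3 20 2]
Step 8: sold=2 (running total=17) -> [3 21 2]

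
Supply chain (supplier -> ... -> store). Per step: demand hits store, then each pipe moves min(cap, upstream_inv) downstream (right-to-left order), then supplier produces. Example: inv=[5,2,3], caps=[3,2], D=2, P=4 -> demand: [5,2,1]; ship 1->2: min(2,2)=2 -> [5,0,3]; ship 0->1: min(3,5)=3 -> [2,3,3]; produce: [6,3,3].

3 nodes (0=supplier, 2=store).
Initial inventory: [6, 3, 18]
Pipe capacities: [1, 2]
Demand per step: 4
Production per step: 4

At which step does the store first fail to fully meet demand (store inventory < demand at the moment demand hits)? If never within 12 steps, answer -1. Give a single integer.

Step 1: demand=4,sold=4 ship[1->2]=2 ship[0->1]=1 prod=4 -> [9 2 16]
Step 2: demand=4,sold=4 ship[1->2]=2 ship[0->1]=1 prod=4 -> [12 1 14]
Step 3: demand=4,sold=4 ship[1->2]=1 ship[0->1]=1 prod=4 -> [15 1 11]
Step 4: demand=4,sold=4 ship[1->2]=1 ship[0->1]=1 prod=4 -> [18 1 8]
Step 5: demand=4,sold=4 ship[1->2]=1 ship[0->1]=1 prod=4 -> [21 1 5]
Step 6: demand=4,sold=4 ship[1->2]=1 ship[0->1]=1 prod=4 -> [24 1 2]
Step 7: demand=4,sold=2 ship[1->2]=1 ship[0->1]=1 prod=4 -> [27 1 1]
Step 8: demand=4,sold=1 ship[1->2]=1 ship[0->1]=1 prod=4 -> [30 1 1]
Step 9: demand=4,sold=1 ship[1->2]=1 ship[0->1]=1 prod=4 -> [33 1 1]
Step 10: demand=4,sold=1 ship[1->2]=1 ship[0->1]=1 prod=4 -> [36 1 1]
Step 11: demand=4,sold=1 ship[1->2]=1 ship[0->1]=1 prod=4 -> [39 1 1]
Step 12: demand=4,sold=1 ship[1->2]=1 ship[0->1]=1 prod=4 -> [42 1 1]
First stockout at step 7

7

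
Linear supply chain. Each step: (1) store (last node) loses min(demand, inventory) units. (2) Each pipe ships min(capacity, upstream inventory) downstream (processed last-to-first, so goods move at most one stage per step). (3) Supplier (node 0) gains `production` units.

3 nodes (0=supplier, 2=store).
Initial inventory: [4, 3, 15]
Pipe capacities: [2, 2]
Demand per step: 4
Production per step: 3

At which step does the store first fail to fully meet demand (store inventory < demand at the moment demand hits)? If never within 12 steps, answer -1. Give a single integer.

Step 1: demand=4,sold=4 ship[1->2]=2 ship[0->1]=2 prod=3 -> [5 3 13]
Step 2: demand=4,sold=4 ship[1->2]=2 ship[0->1]=2 prod=3 -> [6 3 11]
Step 3: demand=4,sold=4 ship[1->2]=2 ship[0->1]=2 prod=3 -> [7 3 9]
Step 4: demand=4,sold=4 ship[1->2]=2 ship[0->1]=2 prod=3 -> [8 3 7]
Step 5: demand=4,sold=4 ship[1->2]=2 ship[0->1]=2 prod=3 -> [9 3 5]
Step 6: demand=4,sold=4 ship[1->2]=2 ship[0->1]=2 prod=3 -> [10 3 3]
Step 7: demand=4,sold=3 ship[1->2]=2 ship[0->1]=2 prod=3 -> [11 3 2]
Step 8: demand=4,sold=2 ship[1->2]=2 ship[0->1]=2 prod=3 -> [12 3 2]
Step 9: demand=4,sold=2 ship[1->2]=2 ship[0->1]=2 prod=3 -> [13 3 2]
Step 10: demand=4,sold=2 ship[1->2]=2 ship[0->1]=2 prod=3 -> [14 3 2]
Step 11: demand=4,sold=2 ship[1->2]=2 ship[0->1]=2 prod=3 -> [15 3 2]
Step 12: demand=4,sold=2 ship[1->2]=2 ship[0->1]=2 prod=3 -> [16 3 2]
First stockout at step 7

7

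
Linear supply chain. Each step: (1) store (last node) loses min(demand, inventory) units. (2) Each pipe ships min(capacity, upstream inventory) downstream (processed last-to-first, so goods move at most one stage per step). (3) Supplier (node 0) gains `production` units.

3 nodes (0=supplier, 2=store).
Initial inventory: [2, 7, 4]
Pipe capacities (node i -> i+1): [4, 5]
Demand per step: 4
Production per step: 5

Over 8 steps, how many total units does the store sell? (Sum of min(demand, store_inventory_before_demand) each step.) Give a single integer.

Answer: 32

Derivation:
Step 1: sold=4 (running total=4) -> [5 4 5]
Step 2: sold=4 (running total=8) -> [6 4 5]
Step 3: sold=4 (running total=12) -> [7 4 5]
Step 4: sold=4 (running total=16) -> [8 4 5]
Step 5: sold=4 (running total=20) -> [9 4 5]
Step 6: sold=4 (running total=24) -> [10 4 5]
Step 7: sold=4 (running total=28) -> [11 4 5]
Step 8: sold=4 (running total=32) -> [12 4 5]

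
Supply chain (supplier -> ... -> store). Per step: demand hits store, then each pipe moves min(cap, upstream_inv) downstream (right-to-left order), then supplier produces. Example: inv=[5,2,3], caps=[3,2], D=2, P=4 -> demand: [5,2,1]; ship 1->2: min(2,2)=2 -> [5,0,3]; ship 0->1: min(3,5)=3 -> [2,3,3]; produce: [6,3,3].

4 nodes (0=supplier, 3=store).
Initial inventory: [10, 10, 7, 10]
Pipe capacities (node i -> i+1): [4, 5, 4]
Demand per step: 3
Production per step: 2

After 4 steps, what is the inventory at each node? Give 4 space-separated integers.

Step 1: demand=3,sold=3 ship[2->3]=4 ship[1->2]=5 ship[0->1]=4 prod=2 -> inv=[8 9 8 11]
Step 2: demand=3,sold=3 ship[2->3]=4 ship[1->2]=5 ship[0->1]=4 prod=2 -> inv=[6 8 9 12]
Step 3: demand=3,sold=3 ship[2->3]=4 ship[1->2]=5 ship[0->1]=4 prod=2 -> inv=[4 7 10 13]
Step 4: demand=3,sold=3 ship[2->3]=4 ship[1->2]=5 ship[0->1]=4 prod=2 -> inv=[2 6 11 14]

2 6 11 14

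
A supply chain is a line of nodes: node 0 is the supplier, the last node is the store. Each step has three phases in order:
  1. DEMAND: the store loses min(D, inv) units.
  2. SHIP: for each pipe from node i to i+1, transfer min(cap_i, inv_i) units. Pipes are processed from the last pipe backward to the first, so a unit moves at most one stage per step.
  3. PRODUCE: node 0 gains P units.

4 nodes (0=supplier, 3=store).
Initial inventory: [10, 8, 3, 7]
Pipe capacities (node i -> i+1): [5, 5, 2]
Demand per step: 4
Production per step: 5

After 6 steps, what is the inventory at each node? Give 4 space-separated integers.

Step 1: demand=4,sold=4 ship[2->3]=2 ship[1->2]=5 ship[0->1]=5 prod=5 -> inv=[10 8 6 5]
Step 2: demand=4,sold=4 ship[2->3]=2 ship[1->2]=5 ship[0->1]=5 prod=5 -> inv=[10 8 9 3]
Step 3: demand=4,sold=3 ship[2->3]=2 ship[1->2]=5 ship[0->1]=5 prod=5 -> inv=[10 8 12 2]
Step 4: demand=4,sold=2 ship[2->3]=2 ship[1->2]=5 ship[0->1]=5 prod=5 -> inv=[10 8 15 2]
Step 5: demand=4,sold=2 ship[2->3]=2 ship[1->2]=5 ship[0->1]=5 prod=5 -> inv=[10 8 18 2]
Step 6: demand=4,sold=2 ship[2->3]=2 ship[1->2]=5 ship[0->1]=5 prod=5 -> inv=[10 8 21 2]

10 8 21 2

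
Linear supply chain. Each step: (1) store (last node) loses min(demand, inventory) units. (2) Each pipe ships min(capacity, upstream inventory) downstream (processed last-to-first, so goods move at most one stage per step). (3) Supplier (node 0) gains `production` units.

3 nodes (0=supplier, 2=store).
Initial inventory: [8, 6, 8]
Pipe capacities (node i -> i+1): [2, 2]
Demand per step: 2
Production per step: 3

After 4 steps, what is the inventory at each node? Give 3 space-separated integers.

Step 1: demand=2,sold=2 ship[1->2]=2 ship[0->1]=2 prod=3 -> inv=[9 6 8]
Step 2: demand=2,sold=2 ship[1->2]=2 ship[0->1]=2 prod=3 -> inv=[10 6 8]
Step 3: demand=2,sold=2 ship[1->2]=2 ship[0->1]=2 prod=3 -> inv=[11 6 8]
Step 4: demand=2,sold=2 ship[1->2]=2 ship[0->1]=2 prod=3 -> inv=[12 6 8]

12 6 8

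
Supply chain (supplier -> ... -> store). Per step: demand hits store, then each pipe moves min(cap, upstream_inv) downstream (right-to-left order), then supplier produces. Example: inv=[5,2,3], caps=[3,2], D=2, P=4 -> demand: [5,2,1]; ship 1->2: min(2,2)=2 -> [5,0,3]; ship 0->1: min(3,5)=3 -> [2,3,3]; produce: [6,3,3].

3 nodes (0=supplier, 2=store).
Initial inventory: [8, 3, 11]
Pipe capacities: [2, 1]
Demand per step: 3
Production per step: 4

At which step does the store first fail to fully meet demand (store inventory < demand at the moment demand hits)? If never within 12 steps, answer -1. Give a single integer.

Step 1: demand=3,sold=3 ship[1->2]=1 ship[0->1]=2 prod=4 -> [10 4 9]
Step 2: demand=3,sold=3 ship[1->2]=1 ship[0->1]=2 prod=4 -> [12 5 7]
Step 3: demand=3,sold=3 ship[1->2]=1 ship[0->1]=2 prod=4 -> [14 6 5]
Step 4: demand=3,sold=3 ship[1->2]=1 ship[0->1]=2 prod=4 -> [16 7 3]
Step 5: demand=3,sold=3 ship[1->2]=1 ship[0->1]=2 prod=4 -> [18 8 1]
Step 6: demand=3,sold=1 ship[1->2]=1 ship[0->1]=2 prod=4 -> [20 9 1]
Step 7: demand=3,sold=1 ship[1->2]=1 ship[0->1]=2 prod=4 -> [22 10 1]
Step 8: demand=3,sold=1 ship[1->2]=1 ship[0->1]=2 prod=4 -> [24 11 1]
Step 9: demand=3,sold=1 ship[1->2]=1 ship[0->1]=2 prod=4 -> [26 12 1]
Step 10: demand=3,sold=1 ship[1->2]=1 ship[0->1]=2 prod=4 -> [28 13 1]
Step 11: demand=3,sold=1 ship[1->2]=1 ship[0->1]=2 prod=4 -> [30 14 1]
Step 12: demand=3,sold=1 ship[1->2]=1 ship[0->1]=2 prod=4 -> [32 15 1]
First stockout at step 6

6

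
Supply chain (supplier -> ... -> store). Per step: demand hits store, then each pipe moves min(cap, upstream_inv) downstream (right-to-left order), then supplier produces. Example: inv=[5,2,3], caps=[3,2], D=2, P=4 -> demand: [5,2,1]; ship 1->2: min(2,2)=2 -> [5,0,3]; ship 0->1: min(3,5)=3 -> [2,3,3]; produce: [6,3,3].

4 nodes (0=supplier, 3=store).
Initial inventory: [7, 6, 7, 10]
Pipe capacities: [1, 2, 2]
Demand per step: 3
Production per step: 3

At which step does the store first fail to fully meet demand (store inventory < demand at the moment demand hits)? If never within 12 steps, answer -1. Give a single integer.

Step 1: demand=3,sold=3 ship[2->3]=2 ship[1->2]=2 ship[0->1]=1 prod=3 -> [9 5 7 9]
Step 2: demand=3,sold=3 ship[2->3]=2 ship[1->2]=2 ship[0->1]=1 prod=3 -> [11 4 7 8]
Step 3: demand=3,sold=3 ship[2->3]=2 ship[1->2]=2 ship[0->1]=1 prod=3 -> [13 3 7 7]
Step 4: demand=3,sold=3 ship[2->3]=2 ship[1->2]=2 ship[0->1]=1 prod=3 -> [15 2 7 6]
Step 5: demand=3,sold=3 ship[2->3]=2 ship[1->2]=2 ship[0->1]=1 prod=3 -> [17 1 7 5]
Step 6: demand=3,sold=3 ship[2->3]=2 ship[1->2]=1 ship[0->1]=1 prod=3 -> [19 1 6 4]
Step 7: demand=3,sold=3 ship[2->3]=2 ship[1->2]=1 ship[0->1]=1 prod=3 -> [21 1 5 3]
Step 8: demand=3,sold=3 ship[2->3]=2 ship[1->2]=1 ship[0->1]=1 prod=3 -> [23 1 4 2]
Step 9: demand=3,sold=2 ship[2->3]=2 ship[1->2]=1 ship[0->1]=1 prod=3 -> [25 1 3 2]
Step 10: demand=3,sold=2 ship[2->3]=2 ship[1->2]=1 ship[0->1]=1 prod=3 -> [27 1 2 2]
Step 11: demand=3,sold=2 ship[2->3]=2 ship[1->2]=1 ship[0->1]=1 prod=3 -> [29 1 1 2]
Step 12: demand=3,sold=2 ship[2->3]=1 ship[1->2]=1 ship[0->1]=1 prod=3 -> [31 1 1 1]
First stockout at step 9

9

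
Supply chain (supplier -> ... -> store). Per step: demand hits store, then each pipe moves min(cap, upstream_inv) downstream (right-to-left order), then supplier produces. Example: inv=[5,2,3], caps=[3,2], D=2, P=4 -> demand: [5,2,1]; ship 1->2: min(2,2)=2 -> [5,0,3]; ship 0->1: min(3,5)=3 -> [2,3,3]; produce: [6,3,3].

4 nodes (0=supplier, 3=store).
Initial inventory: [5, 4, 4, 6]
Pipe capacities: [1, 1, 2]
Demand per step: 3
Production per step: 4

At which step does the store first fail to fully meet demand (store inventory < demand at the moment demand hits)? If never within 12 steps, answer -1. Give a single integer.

Step 1: demand=3,sold=3 ship[2->3]=2 ship[1->2]=1 ship[0->1]=1 prod=4 -> [8 4 3 5]
Step 2: demand=3,sold=3 ship[2->3]=2 ship[1->2]=1 ship[0->1]=1 prod=4 -> [11 4 2 4]
Step 3: demand=3,sold=3 ship[2->3]=2 ship[1->2]=1 ship[0->1]=1 prod=4 -> [14 4 1 3]
Step 4: demand=3,sold=3 ship[2->3]=1 ship[1->2]=1 ship[0->1]=1 prod=4 -> [17 4 1 1]
Step 5: demand=3,sold=1 ship[2->3]=1 ship[1->2]=1 ship[0->1]=1 prod=4 -> [20 4 1 1]
Step 6: demand=3,sold=1 ship[2->3]=1 ship[1->2]=1 ship[0->1]=1 prod=4 -> [23 4 1 1]
Step 7: demand=3,sold=1 ship[2->3]=1 ship[1->2]=1 ship[0->1]=1 prod=4 -> [26 4 1 1]
Step 8: demand=3,sold=1 ship[2->3]=1 ship[1->2]=1 ship[0->1]=1 prod=4 -> [29 4 1 1]
Step 9: demand=3,sold=1 ship[2->3]=1 ship[1->2]=1 ship[0->1]=1 prod=4 -> [32 4 1 1]
Step 10: demand=3,sold=1 ship[2->3]=1 ship[1->2]=1 ship[0->1]=1 prod=4 -> [35 4 1 1]
Step 11: demand=3,sold=1 ship[2->3]=1 ship[1->2]=1 ship[0->1]=1 prod=4 -> [38 4 1 1]
Step 12: demand=3,sold=1 ship[2->3]=1 ship[1->2]=1 ship[0->1]=1 prod=4 -> [41 4 1 1]
First stockout at step 5

5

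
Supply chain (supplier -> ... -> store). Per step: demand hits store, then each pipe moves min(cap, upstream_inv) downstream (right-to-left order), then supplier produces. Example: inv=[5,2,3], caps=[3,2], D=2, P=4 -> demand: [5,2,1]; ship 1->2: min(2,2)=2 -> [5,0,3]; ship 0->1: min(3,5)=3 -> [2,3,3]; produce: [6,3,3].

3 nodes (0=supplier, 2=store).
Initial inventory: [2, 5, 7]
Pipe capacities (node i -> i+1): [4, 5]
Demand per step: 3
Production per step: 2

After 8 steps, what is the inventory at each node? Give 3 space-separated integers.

Step 1: demand=3,sold=3 ship[1->2]=5 ship[0->1]=2 prod=2 -> inv=[2 2 9]
Step 2: demand=3,sold=3 ship[1->2]=2 ship[0->1]=2 prod=2 -> inv=[2 2 8]
Step 3: demand=3,sold=3 ship[1->2]=2 ship[0->1]=2 prod=2 -> inv=[2 2 7]
Step 4: demand=3,sold=3 ship[1->2]=2 ship[0->1]=2 prod=2 -> inv=[2 2 6]
Step 5: demand=3,sold=3 ship[1->2]=2 ship[0->1]=2 prod=2 -> inv=[2 2 5]
Step 6: demand=3,sold=3 ship[1->2]=2 ship[0->1]=2 prod=2 -> inv=[2 2 4]
Step 7: demand=3,sold=3 ship[1->2]=2 ship[0->1]=2 prod=2 -> inv=[2 2 3]
Step 8: demand=3,sold=3 ship[1->2]=2 ship[0->1]=2 prod=2 -> inv=[2 2 2]

2 2 2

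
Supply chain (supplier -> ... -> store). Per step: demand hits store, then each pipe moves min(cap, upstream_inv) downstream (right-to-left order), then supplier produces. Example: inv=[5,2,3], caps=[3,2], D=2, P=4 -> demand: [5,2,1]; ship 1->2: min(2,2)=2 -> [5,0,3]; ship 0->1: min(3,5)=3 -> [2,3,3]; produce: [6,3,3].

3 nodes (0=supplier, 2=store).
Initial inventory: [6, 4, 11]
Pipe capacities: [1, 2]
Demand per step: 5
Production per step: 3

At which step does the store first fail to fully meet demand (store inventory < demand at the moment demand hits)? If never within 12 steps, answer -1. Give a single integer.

Step 1: demand=5,sold=5 ship[1->2]=2 ship[0->1]=1 prod=3 -> [8 3 8]
Step 2: demand=5,sold=5 ship[1->2]=2 ship[0->1]=1 prod=3 -> [10 2 5]
Step 3: demand=5,sold=5 ship[1->2]=2 ship[0->1]=1 prod=3 -> [12 1 2]
Step 4: demand=5,sold=2 ship[1->2]=1 ship[0->1]=1 prod=3 -> [14 1 1]
Step 5: demand=5,sold=1 ship[1->2]=1 ship[0->1]=1 prod=3 -> [16 1 1]
Step 6: demand=5,sold=1 ship[1->2]=1 ship[0->1]=1 prod=3 -> [18 1 1]
Step 7: demand=5,sold=1 ship[1->2]=1 ship[0->1]=1 prod=3 -> [20 1 1]
Step 8: demand=5,sold=1 ship[1->2]=1 ship[0->1]=1 prod=3 -> [22 1 1]
Step 9: demand=5,sold=1 ship[1->2]=1 ship[0->1]=1 prod=3 -> [24 1 1]
Step 10: demand=5,sold=1 ship[1->2]=1 ship[0->1]=1 prod=3 -> [26 1 1]
Step 11: demand=5,sold=1 ship[1->2]=1 ship[0->1]=1 prod=3 -> [28 1 1]
Step 12: demand=5,sold=1 ship[1->2]=1 ship[0->1]=1 prod=3 -> [30 1 1]
First stockout at step 4

4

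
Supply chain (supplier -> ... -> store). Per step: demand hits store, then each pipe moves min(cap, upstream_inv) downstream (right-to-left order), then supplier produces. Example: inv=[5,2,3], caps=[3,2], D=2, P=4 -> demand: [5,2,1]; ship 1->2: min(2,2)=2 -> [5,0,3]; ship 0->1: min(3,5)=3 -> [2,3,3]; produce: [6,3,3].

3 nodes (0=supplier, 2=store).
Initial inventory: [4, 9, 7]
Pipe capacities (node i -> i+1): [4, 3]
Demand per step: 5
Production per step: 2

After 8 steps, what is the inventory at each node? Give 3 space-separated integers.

Step 1: demand=5,sold=5 ship[1->2]=3 ship[0->1]=4 prod=2 -> inv=[2 10 5]
Step 2: demand=5,sold=5 ship[1->2]=3 ship[0->1]=2 prod=2 -> inv=[2 9 3]
Step 3: demand=5,sold=3 ship[1->2]=3 ship[0->1]=2 prod=2 -> inv=[2 8 3]
Step 4: demand=5,sold=3 ship[1->2]=3 ship[0->1]=2 prod=2 -> inv=[2 7 3]
Step 5: demand=5,sold=3 ship[1->2]=3 ship[0->1]=2 prod=2 -> inv=[2 6 3]
Step 6: demand=5,sold=3 ship[1->2]=3 ship[0->1]=2 prod=2 -> inv=[2 5 3]
Step 7: demand=5,sold=3 ship[1->2]=3 ship[0->1]=2 prod=2 -> inv=[2 4 3]
Step 8: demand=5,sold=3 ship[1->2]=3 ship[0->1]=2 prod=2 -> inv=[2 3 3]

2 3 3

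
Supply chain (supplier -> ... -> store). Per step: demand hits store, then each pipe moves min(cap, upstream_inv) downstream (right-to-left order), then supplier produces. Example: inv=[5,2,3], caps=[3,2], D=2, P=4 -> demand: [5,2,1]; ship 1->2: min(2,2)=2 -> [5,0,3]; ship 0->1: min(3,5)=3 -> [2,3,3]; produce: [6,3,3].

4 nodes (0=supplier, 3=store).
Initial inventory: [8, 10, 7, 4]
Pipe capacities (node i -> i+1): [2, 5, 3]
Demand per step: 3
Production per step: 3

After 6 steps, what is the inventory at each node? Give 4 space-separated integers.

Step 1: demand=3,sold=3 ship[2->3]=3 ship[1->2]=5 ship[0->1]=2 prod=3 -> inv=[9 7 9 4]
Step 2: demand=3,sold=3 ship[2->3]=3 ship[1->2]=5 ship[0->1]=2 prod=3 -> inv=[10 4 11 4]
Step 3: demand=3,sold=3 ship[2->3]=3 ship[1->2]=4 ship[0->1]=2 prod=3 -> inv=[11 2 12 4]
Step 4: demand=3,sold=3 ship[2->3]=3 ship[1->2]=2 ship[0->1]=2 prod=3 -> inv=[12 2 11 4]
Step 5: demand=3,sold=3 ship[2->3]=3 ship[1->2]=2 ship[0->1]=2 prod=3 -> inv=[13 2 10 4]
Step 6: demand=3,sold=3 ship[2->3]=3 ship[1->2]=2 ship[0->1]=2 prod=3 -> inv=[14 2 9 4]

14 2 9 4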